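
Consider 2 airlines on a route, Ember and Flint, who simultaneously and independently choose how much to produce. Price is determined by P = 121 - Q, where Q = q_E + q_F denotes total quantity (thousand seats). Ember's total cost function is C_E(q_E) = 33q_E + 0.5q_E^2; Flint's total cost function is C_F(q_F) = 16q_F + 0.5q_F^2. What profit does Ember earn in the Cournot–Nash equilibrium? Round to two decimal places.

592.52

Ember's profit: π_E = (121 - Q)q_E - (33q_E + (1/2)q_E²). Setting ∂π_E/∂q_E = 0: 88 - 3q_E - (q_F) = 0.
Flint's profit: π_F = (121 - Q)q_F - (16q_F + (1/2)q_F²). Setting ∂π_F/∂q_F = 0: 105 - 3q_F - (q_E) = 0.
So q_E = (88 - q_F)/3 and q_F = (105 - q_E)/3.
Solving the pair: q_E = 159/8, q_F = 227/8.
Price P = 121 - 193/4 = 291/4.
Ember's profit: (291/4)·(159/8) - 33·(159/8) - (1/2)(159/8)² = 592.5234.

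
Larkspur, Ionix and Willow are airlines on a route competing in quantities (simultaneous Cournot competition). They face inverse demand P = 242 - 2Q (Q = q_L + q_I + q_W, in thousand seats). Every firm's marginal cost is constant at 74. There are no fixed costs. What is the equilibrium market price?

116

A representative firm's profit is π_i = q_i(242 - 2Q) - 74q_i.
Setting ∂π_i/∂q_i = 0 with rivals' quantities fixed: 168 - 4q_i - 2·Σ_{j≠i} q_j = 0.
With identical firms every q_j equals q_i, so Σ_{j≠i} q_j = 2q_i and 168 = 8q_i, giving q_i = 21.
Total output Q = 63, so price P = 242 - 2·63 = 116.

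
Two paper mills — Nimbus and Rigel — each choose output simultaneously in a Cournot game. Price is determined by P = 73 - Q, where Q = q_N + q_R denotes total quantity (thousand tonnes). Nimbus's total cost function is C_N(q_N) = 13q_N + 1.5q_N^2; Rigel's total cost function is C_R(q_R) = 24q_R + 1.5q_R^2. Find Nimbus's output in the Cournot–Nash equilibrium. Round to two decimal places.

10.46

Nimbus's profit: π_N = (73 - Q)q_N - (13q_N + (3/2)q_N²). Setting ∂π_N/∂q_N = 0: 60 - 5q_N - (q_R) = 0.
Rigel's profit: π_R = (73 - Q)q_R - (24q_R + (3/2)q_R²). Setting ∂π_R/∂q_R = 0: 49 - 5q_R - (q_N) = 0.
So q_N = (60 - q_R)/5 and q_R = (49 - q_N)/5.
Solving the pair: q_N = 251/24, q_R = 185/24.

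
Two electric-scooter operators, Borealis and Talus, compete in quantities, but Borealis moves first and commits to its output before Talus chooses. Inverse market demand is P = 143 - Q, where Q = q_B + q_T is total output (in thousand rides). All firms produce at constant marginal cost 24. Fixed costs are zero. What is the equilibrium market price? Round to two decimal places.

53.75

The follower Talus best-responds to any q_B: π_T = (143 - Q)q_T - 24q_T.
Setting the follower's marginal profit to zero, 119 - q_B - 2q_T = 0, i.e. q_T = (119 - q_B)/2.
The leader anticipates this reaction. Substituting into P = 143 - Q gives P = 167/2 - (1/2)q_B, so π_B = (167/2 - (1/2)q_B)q_B - 24q_B.
Leader FOC: 119/2 - q_B = 0, so q_B = 119/2.
Then q_T = (119 - 119/2)/2 = 119/4.
Total output Q = 357/4, so price P = 143 - 357/4 = 215/4.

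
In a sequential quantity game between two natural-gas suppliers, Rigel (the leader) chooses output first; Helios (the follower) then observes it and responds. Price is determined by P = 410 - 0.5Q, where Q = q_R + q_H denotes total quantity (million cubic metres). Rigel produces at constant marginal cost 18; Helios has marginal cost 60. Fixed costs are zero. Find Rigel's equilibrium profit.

47089

The follower Helios best-responds to any q_R: π_H = (410 - 0.5Q)q_H - 60q_H.
∂π_H/∂q_H = 350 - (1/2)q_R - q_H = 0 gives the reaction function q_H = (350 - (1/2)q_R).
The leader anticipates this reaction. Substituting into P = 410 - 0.5Q gives P = 235 - (1/4)q_R, so π_R = (235 - (1/4)q_R)q_R - 18q_R.
Leader FOC: 217 - (1/2)q_R = 0, so q_R = 434.
Then q_H = (350 - (1/2)·434) = 133.
Price P = 410 - (1/2)·567 = 253/2.
Rigel's profit: (253/2 - 18)·434 = 47089.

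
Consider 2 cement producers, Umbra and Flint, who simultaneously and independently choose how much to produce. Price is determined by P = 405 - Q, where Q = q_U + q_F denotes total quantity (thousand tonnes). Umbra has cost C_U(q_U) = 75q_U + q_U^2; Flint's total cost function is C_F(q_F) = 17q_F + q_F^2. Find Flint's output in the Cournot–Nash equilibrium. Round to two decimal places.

Umbra's profit: π_U = (405 - Q)q_U - (75q_U + q_U²). Setting ∂π_U/∂q_U = 0: 330 - 4q_U - (q_F) = 0.
Flint's first-order condition: 388 - 4q_F - (q_U) = 0.
Rearranging gives the reaction functions q_U = (330 - q_F)/4 and q_F = (388 - q_U)/4.
Substituting one into the other gives q_U = 932/15 and q_F = 1222/15.

81.47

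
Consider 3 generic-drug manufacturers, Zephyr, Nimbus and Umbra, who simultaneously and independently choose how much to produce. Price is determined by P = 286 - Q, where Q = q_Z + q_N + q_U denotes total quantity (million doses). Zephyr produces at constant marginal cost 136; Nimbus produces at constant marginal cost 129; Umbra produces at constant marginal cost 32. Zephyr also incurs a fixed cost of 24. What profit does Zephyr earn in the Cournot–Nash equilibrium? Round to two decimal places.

Zephyr's profit: π_Z = (286 - Q)q_Z - (136q_Z). Setting ∂π_Z/∂q_Z = 0: 150 - 2q_Z - (q_N + q_U) = 0.
Nimbus's profit: π_N = (286 - Q)q_N - (129q_N). Setting ∂π_N/∂q_N = 0: 157 - 2q_N - (q_Z + q_U) = 0.
Umbra's first-order condition: 254 - 2q_U - (q_Z + q_N) = 0.
Summing all 3 equations gives 561 − 4Q = 0, hence Q = 561/4.
Back-substituting: q_Z = (150 − 561/4) = 39/4, q_N = (157 − 561/4) = 67/4, q_U = (254 − 561/4) = 455/4.
Price P = 286 - 561/4 = 583/4.
Zephyr's profit: (583/4 - 136)·(39/4) - 24 = 1137/16.

71.06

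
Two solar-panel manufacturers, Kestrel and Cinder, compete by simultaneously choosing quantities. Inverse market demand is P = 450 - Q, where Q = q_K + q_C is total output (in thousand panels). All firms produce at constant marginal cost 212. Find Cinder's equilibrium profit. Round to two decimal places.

6293.78

Each firm earns π_i = (450 - Q)q_i - 212q_i.
First-order condition (treating rivals' output as given): 238 - 2q_i - q_j = 0.
By symmetry each firm produces the same amount; substituting q_j = q_i yields q_i = 238/3.
Price P = 450 - 476/3 = 874/3.
Cinder's profit: (874/3 - 212)·(238/3) = 6293.7778.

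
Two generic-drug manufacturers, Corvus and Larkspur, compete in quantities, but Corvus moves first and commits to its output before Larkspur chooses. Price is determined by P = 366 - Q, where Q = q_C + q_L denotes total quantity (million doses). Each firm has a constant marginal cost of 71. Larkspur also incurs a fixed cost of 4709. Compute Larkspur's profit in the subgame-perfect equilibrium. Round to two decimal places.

730.06

Solve by backward induction. Given q_C, the follower Larkspur maximises π_L = (366 - q_C - q_L)q_L - 71q_L.
∂π_L/∂q_L = 295 - q_C - 2q_L = 0 gives the reaction function q_L = (295 - q_C)/2.
Corvus substitutes q_L(q_C) into its own profit: π_C = q_C(366 - q_C - (295 - q_C)/2) - 71q_C = (437/2 - (1/2)q_C)q_C - 71q_C.
The leader's first-order condition 295/2 - q_C = 0 yields q_C = 295/2.
Then q_L = (295 - 295/2)/2 = 295/4.
Price P = 366 - 885/4 = 579/4.
Larkspur's profit: (579/4 - 71)·(295/4) - 4709 = 730.0625.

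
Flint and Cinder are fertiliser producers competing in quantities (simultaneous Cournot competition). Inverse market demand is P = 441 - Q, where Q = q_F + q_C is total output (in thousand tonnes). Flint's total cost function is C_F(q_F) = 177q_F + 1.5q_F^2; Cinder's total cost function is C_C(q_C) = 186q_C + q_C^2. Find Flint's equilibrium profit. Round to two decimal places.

4443.22

Flint's profit: π_F = (441 - Q)q_F - (177q_F + (3/2)q_F²). Setting ∂π_F/∂q_F = 0: 264 - 5q_F - (q_C) = 0.
Cinder's first-order condition: 255 - 4q_C - (q_F) = 0.
So q_F = (264 - q_C)/5 and q_C = (255 - q_F)/4.
Solving the pair: q_F = 801/19, q_C = 1011/19.
Price P = 441 - 1812/19 = 345.6316.
Flint's profit: 345.6316·(801/19) - 177·(801/19) - (3/2)(801/19)² = 4443.2202.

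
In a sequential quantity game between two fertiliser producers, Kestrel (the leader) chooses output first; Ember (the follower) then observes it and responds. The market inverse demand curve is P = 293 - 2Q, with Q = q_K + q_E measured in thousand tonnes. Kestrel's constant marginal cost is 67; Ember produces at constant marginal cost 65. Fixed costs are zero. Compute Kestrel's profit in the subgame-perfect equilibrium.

3136

The follower Ember best-responds to any q_K: π_E = (293 - 2Q)q_E - 65q_E.
∂π_E/∂q_E = 228 - 2q_K - 4q_E = 0 gives the reaction function q_E = (228 - 2q_K)/4.
The leader anticipates this reaction. Substituting into P = 293 - 2Q gives P = 179 - q_K, so π_K = (179 - q_K)q_K - 67q_K.
Maximising: ∂π_K/∂q_K = 112 - 2q_K = 0, giving q_K = 56.
Then q_E = (228 - 2·56)/4 = 29.
Price P = 293 - 2·85 = 123.
Kestrel's profit: (123 - 67)·56 = 3136.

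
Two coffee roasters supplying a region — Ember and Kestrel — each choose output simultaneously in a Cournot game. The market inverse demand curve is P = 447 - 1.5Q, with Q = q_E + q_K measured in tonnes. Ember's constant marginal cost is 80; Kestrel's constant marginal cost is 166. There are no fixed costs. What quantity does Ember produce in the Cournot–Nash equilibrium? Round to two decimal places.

100.67

Ember's profit: π_E = (447 - 1.5Q)q_E - (80q_E). Setting ∂π_E/∂q_E = 0: 367 - 3q_E - (3/2)(q_K) = 0.
Kestrel's profit: π_K = (447 - 1.5Q)q_K - (166q_K). Setting ∂π_K/∂q_K = 0: 281 - 3q_K - (3/2)(q_E) = 0.
Rearranging gives the reaction functions q_E = (367 - (3/2)q_K)/3 and q_K = (281 - (3/2)q_E)/3.
Substituting one into the other gives q_E = 302/3 and q_K = 130/3.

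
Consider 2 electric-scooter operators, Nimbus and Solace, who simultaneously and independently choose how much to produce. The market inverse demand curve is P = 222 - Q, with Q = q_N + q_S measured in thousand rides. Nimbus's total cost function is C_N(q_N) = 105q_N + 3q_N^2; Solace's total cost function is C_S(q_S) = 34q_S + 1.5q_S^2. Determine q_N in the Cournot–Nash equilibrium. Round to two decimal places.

Nimbus's profit: π_N = (222 - Q)q_N - (105q_N + 3q_N²). Setting ∂π_N/∂q_N = 0: 117 - 8q_N - (q_S) = 0.
Solace's profit: π_S = (222 - Q)q_S - (34q_S + (3/2)q_S²). Setting ∂π_S/∂q_S = 0: 188 - 5q_S - (q_N) = 0.
So q_N = (117 - q_S)/8 and q_S = (188 - q_N)/5.
Solving the pair: q_N = 397/39, q_S = 1387/39.

10.18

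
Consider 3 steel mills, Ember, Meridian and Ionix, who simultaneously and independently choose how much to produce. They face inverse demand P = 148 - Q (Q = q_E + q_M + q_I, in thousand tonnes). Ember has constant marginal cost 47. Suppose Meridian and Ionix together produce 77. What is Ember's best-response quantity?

12

With rivals' combined output fixed at 77, Ember's profit is π_E = (148 - 77 - q_E)q_E - (47q_E) = (71 - q_E)q_E - (47q_E).
∂π_E/∂q_E = 24 - 2q_E = 0, so q_E = 12.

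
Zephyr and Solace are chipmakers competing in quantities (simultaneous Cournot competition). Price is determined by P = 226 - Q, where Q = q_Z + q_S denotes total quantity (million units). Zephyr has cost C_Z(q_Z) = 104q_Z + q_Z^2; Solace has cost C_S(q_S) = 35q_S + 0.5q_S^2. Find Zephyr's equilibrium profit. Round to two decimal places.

Zephyr's profit: π_Z = (226 - Q)q_Z - (104q_Z + q_Z²). Setting ∂π_Z/∂q_Z = 0: 122 - 4q_Z - (q_S) = 0.
Solace's first-order condition: 191 - 3q_S - (q_Z) = 0.
Rearranging gives the reaction functions q_Z = (122 - q_S)/4 and q_S = (191 - q_Z)/3.
Substituting one into the other gives q_Z = 175/11 and q_S = 642/11.
Price P = 226 - 817/11 = 1669/11.
Zephyr's profit: (1669/11)·(175/11) - 104·(175/11) - (175/11)² = 506.1983.

506.20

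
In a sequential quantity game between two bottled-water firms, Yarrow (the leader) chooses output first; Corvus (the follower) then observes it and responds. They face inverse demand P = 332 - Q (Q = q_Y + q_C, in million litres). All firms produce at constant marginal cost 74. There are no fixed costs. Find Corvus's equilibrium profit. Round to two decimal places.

4160.25

The follower Corvus best-responds to any q_Y: π_C = (332 - Q)q_C - 74q_C.
Follower FOC: 258 - q_Y - 2q_C = 0, so q_C(q_Y) = (258 - q_Y)/2.
The leader anticipates this reaction. Substituting into P = 332 - Q gives P = 203 - (1/2)q_Y, so π_Y = (203 - (1/2)q_Y)q_Y - 74q_Y.
Maximising: ∂π_Y/∂q_Y = 129 - q_Y = 0, giving q_Y = 129.
Then q_C = (258 - 129)/2 = 129/2.
Price P = 332 - 387/2 = 277/2.
Corvus's profit: (277/2 - 74)·(129/2) = 4160.2500.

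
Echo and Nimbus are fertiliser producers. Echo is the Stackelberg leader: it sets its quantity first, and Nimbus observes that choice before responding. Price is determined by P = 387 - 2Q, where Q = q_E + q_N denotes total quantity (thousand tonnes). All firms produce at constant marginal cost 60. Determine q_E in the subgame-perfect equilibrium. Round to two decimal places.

81.75

Solve by backward induction. Given q_E, the follower Nimbus maximises π_N = (387 - 2q_E - 2q_N)q_N - 60q_N.
∂π_N/∂q_N = 327 - 2q_E - 4q_N = 0 gives the reaction function q_N = (327 - 2q_E)/4.
The leader anticipates this reaction. Substituting into P = 387 - 2Q gives P = 447/2 - q_E, so π_E = (447/2 - q_E)q_E - 60q_E.
Leader FOC: 327/2 - 2q_E = 0, so q_E = 327/4.
Then q_N = (327 - 2·(327/4))/4 = 327/8.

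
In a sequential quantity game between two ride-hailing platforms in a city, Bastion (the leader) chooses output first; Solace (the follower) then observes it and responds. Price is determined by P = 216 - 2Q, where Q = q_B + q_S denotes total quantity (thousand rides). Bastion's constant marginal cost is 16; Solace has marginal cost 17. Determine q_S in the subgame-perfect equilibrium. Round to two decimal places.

24.63

The follower Solace best-responds to any q_B: π_S = (216 - 2Q)q_S - 17q_S.
Setting the follower's marginal profit to zero, 199 - 2q_B - 4q_S = 0, i.e. q_S = (199 - 2q_B)/4.
Bastion substitutes q_S(q_B) into its own profit: π_B = q_B(216 - 2q_B - (199 - 2q_B)/2) - 16q_B = (233/2 - q_B)q_B - 16q_B.
Leader FOC: 201/2 - 2q_B = 0, so q_B = 201/4.
Then q_S = (199 - 2·(201/4))/4 = 197/8.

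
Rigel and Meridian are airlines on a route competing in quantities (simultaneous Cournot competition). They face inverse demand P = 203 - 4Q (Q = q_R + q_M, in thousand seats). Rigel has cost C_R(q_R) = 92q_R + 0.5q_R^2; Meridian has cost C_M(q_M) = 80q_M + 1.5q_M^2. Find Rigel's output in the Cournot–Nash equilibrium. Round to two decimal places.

8.78

Rigel's profit: π_R = (203 - 4Q)q_R - (92q_R + (1/2)q_R²). Setting ∂π_R/∂q_R = 0: 111 - 9q_R - 4(q_M) = 0.
Meridian's profit: π_M = (203 - 4Q)q_M - (80q_M + (3/2)q_M²). Setting ∂π_M/∂q_M = 0: 123 - 11q_M - 4(q_R) = 0.
Rearranging gives the reaction functions q_R = (111 - 4q_M)/9 and q_M = (123 - 4q_R)/11.
Substituting one into the other gives q_R = 729/83 and q_M = 663/83.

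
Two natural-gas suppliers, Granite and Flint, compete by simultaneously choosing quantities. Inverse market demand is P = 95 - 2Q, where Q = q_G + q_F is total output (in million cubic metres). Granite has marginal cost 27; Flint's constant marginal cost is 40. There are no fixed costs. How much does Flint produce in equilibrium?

7

Granite's profit: π_G = (95 - 2Q)q_G - (27q_G). Setting ∂π_G/∂q_G = 0: 68 - 4q_G - 2(q_F) = 0.
Flint's first-order condition: 55 - 4q_F - 2(q_G) = 0.
So q_G = (68 - 2q_F)/4 and q_F = (55 - 2q_G)/4.
Solving the pair: q_G = 27/2, q_F = 7.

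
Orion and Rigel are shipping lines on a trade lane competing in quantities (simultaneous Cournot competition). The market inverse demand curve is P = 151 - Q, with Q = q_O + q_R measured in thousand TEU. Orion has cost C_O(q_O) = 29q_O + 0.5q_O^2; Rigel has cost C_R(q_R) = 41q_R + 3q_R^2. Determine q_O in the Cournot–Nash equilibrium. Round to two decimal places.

37.65

Orion's profit: π_O = (151 - Q)q_O - (29q_O + (1/2)q_O²). Setting ∂π_O/∂q_O = 0: 122 - 3q_O - (q_R) = 0.
Rigel's profit: π_R = (151 - Q)q_R - (41q_R + 3q_R²). Setting ∂π_R/∂q_R = 0: 110 - 8q_R - (q_O) = 0.
Rearranging gives the reaction functions q_O = (122 - q_R)/3 and q_R = (110 - q_O)/8.
Substituting one into the other gives q_O = 866/23 and q_R = 208/23.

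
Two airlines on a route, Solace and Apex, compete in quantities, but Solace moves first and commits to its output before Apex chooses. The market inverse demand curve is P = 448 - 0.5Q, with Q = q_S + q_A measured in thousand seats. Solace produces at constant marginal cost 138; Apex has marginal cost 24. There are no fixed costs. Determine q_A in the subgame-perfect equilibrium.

326

The follower Apex best-responds to any q_S: π_A = (448 - 0.5Q)q_A - 24q_A.
∂π_A/∂q_A = 424 - (1/2)q_S - q_A = 0 gives the reaction function q_A = (424 - (1/2)q_S).
The leader anticipates this reaction. Substituting into P = 448 - 0.5Q gives P = 236 - (1/4)q_S, so π_S = (236 - (1/4)q_S)q_S - 138q_S.
Leader FOC: 98 - (1/2)q_S = 0, so q_S = 196.
Then q_A = (424 - (1/2)·196) = 326.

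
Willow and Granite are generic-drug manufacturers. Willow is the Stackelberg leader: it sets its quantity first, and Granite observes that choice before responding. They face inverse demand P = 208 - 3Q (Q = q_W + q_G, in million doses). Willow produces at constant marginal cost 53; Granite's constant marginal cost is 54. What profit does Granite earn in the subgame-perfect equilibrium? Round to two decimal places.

481.33

The follower Granite best-responds to any q_W: π_G = (208 - 3Q)q_G - 54q_G.
∂π_G/∂q_G = 154 - 3q_W - 6q_G = 0 gives the reaction function q_G = (154 - 3q_W)/6.
The leader anticipates this reaction. Substituting into P = 208 - 3Q gives P = 131 - (3/2)q_W, so π_W = (131 - (3/2)q_W)q_W - 53q_W.
Maximising: ∂π_W/∂q_W = 78 - 3q_W = 0, giving q_W = 26.
Then q_G = (154 - 3·26)/6 = 38/3.
Price P = 208 - 3·(116/3) = 92.
Granite's profit: (92 - 54)·(38/3) = 1444/3.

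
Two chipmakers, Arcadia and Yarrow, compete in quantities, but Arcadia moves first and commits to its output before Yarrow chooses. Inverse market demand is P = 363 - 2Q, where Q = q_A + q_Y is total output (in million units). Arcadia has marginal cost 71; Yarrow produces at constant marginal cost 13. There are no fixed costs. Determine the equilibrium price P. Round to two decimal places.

Solve by backward induction. Given q_A, the follower Yarrow maximises π_Y = (363 - 2q_A - 2q_Y)q_Y - 13q_Y.
∂π_Y/∂q_Y = 350 - 2q_A - 4q_Y = 0 gives the reaction function q_Y = (350 - 2q_A)/4.
The leader anticipates this reaction. Substituting into P = 363 - 2Q gives P = 188 - q_A, so π_A = (188 - q_A)q_A - 71q_A.
Maximising: ∂π_A/∂q_A = 117 - 2q_A = 0, giving q_A = 117/2.
Then q_Y = (350 - 2·(117/2))/4 = 233/4.
Total output Q = 467/4, so price P = 363 - 2·(467/4) = 259/2.

129.50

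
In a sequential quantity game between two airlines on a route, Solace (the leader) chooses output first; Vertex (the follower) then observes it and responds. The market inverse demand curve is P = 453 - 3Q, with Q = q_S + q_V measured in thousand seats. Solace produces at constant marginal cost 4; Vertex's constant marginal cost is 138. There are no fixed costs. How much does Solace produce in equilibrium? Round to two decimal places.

97.17

The follower Vertex best-responds to any q_S: π_V = (453 - 3Q)q_V - 138q_V.
Setting the follower's marginal profit to zero, 315 - 3q_S - 6q_V = 0, i.e. q_V = (315 - 3q_S)/6.
The leader anticipates this reaction. Substituting into P = 453 - 3Q gives P = 591/2 - (3/2)q_S, so π_S = (591/2 - (3/2)q_S)q_S - 4q_S.
Leader FOC: 583/2 - 3q_S = 0, so q_S = 583/6.
Then q_V = (315 - 3·(583/6))/6 = 47/12.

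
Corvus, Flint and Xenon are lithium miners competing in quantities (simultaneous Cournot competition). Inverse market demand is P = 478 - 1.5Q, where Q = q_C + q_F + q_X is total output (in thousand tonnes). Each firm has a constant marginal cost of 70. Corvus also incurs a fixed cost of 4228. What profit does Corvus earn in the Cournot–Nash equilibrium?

A representative firm's profit is π_i = q_i(478 - 1.5Q) - 70q_i.
First-order condition (treating rivals' output as given): 408 - 3q_i - (3/2)·Σ_{j≠i} q_j = 0.
With identical firms every q_j equals q_i, so Σ_{j≠i} q_j = 2q_i and 408 = 6q_i, giving q_i = 68.
Price P = 478 - (3/2)·204 = 172.
Corvus's profit: (172 - 70)·68 - 4228 = 2708.

2708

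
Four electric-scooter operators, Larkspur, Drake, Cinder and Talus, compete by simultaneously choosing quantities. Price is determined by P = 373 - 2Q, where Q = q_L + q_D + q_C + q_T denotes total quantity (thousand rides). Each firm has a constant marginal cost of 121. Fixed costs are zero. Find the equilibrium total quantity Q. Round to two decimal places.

Each firm earns π_i = (373 - 2Q)q_i - 121q_i.
First-order condition (treating rivals' output as given): 252 - 4q_i - 2·Σ_{j≠i} q_j = 0.
By symmetry each firm produces the same amount; substituting Σ_{j≠i} q_j = 3q_i yields q_i = 252/10 = 126/5.
Total output Q = 126/5 + 126/5 + 126/5 + 126/5 = 504/5.

100.80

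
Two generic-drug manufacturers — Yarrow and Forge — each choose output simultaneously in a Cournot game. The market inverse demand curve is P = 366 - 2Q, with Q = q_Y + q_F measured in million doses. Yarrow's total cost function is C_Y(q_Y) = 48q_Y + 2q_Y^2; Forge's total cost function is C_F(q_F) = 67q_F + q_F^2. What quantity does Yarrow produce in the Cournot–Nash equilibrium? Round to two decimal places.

29.77

Yarrow's profit: π_Y = (366 - 2Q)q_Y - (48q_Y + 2q_Y²). Setting ∂π_Y/∂q_Y = 0: 318 - 8q_Y - 2(q_F) = 0.
Forge's first-order condition: 299 - 6q_F - 2(q_Y) = 0.
So q_Y = (318 - 2q_F)/8 and q_F = (299 - 2q_Y)/6.
Solving the pair: q_Y = 655/22, q_F = 439/11.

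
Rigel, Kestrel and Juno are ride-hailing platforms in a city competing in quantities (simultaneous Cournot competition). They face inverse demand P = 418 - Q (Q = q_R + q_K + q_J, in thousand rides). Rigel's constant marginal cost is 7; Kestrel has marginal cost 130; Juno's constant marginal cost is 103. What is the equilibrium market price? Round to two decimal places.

Rigel's profit: π_R = (418 - Q)q_R - (7q_R). Setting ∂π_R/∂q_R = 0: 411 - 2q_R - (q_K + q_J) = 0.
Kestrel's profit: π_K = (418 - Q)q_K - (130q_K). Setting ∂π_K/∂q_K = 0: 288 - 2q_K - (q_R + q_J) = 0.
Juno's profit: π_J = (418 - Q)q_J - (103q_J). Setting ∂π_J/∂q_J = 0: 315 - 2q_J - (q_R + q_K) = 0.
Adding the 3 first-order conditions: 1014 − 4Q = 0, so Q = 507/2.
Back-substituting: q_R = (411 − 507/2) = 315/2, q_K = (288 − 507/2) = 69/2, q_J = (315 − 507/2) = 123/2.
Total output Q = 507/2, so price P = 418 - 507/2 = 329/2.

164.50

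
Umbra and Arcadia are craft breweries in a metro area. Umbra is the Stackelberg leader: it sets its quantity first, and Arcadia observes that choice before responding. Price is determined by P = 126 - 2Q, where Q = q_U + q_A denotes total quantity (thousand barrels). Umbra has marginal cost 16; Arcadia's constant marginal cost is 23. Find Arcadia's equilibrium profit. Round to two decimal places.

247.53

Solve by backward induction. Given q_U, the follower Arcadia maximises π_A = (126 - 2q_U - 2q_A)q_A - 23q_A.
∂π_A/∂q_A = 103 - 2q_U - 4q_A = 0 gives the reaction function q_A = (103 - 2q_U)/4.
The leader anticipates this reaction. Substituting into P = 126 - 2Q gives P = 149/2 - q_U, so π_U = (149/2 - q_U)q_U - 16q_U.
Leader FOC: 117/2 - 2q_U = 0, so q_U = 117/4.
Then q_A = (103 - 2·(117/4))/4 = 89/8.
Price P = 126 - 2·(323/8) = 181/4.
Arcadia's profit: (181/4 - 23)·(89/8) = 247.5313.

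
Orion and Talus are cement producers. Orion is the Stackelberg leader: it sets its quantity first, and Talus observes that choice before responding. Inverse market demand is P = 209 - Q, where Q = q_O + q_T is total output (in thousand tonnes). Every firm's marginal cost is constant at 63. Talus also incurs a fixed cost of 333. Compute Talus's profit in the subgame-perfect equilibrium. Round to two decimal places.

Solve by backward induction. Given q_O, the follower Talus maximises π_T = (209 - q_O - q_T)q_T - 63q_T.
Setting the follower's marginal profit to zero, 146 - q_O - 2q_T = 0, i.e. q_T = (146 - q_O)/2.
The leader anticipates this reaction. Substituting into P = 209 - Q gives P = 136 - (1/2)q_O, so π_O = (136 - (1/2)q_O)q_O - 63q_O.
Maximising: ∂π_O/∂q_O = 73 - q_O = 0, giving q_O = 73.
Then q_T = (146 - 73)/2 = 73/2.
Price P = 209 - 219/2 = 199/2.
Talus's profit: (199/2 - 63)·(73/2) - 333 = 999.2500.

999.25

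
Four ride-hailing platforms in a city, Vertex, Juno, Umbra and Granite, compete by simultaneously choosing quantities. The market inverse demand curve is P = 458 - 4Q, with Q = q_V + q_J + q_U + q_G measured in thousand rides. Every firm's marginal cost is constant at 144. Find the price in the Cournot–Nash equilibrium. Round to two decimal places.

206.80

A representative firm's profit is π_i = q_i(458 - 4Q) - 144q_i.
Setting ∂π_i/∂q_i = 0 with rivals' quantities fixed: 314 - 8q_i - 4·Σ_{j≠i} q_j = 0.
By symmetry each firm produces the same amount; substituting Σ_{j≠i} q_j = 3q_i yields q_i = 314/20 = 157/10.
Total output Q = 314/5, so price P = 458 - 4·(314/5) = 1034/5.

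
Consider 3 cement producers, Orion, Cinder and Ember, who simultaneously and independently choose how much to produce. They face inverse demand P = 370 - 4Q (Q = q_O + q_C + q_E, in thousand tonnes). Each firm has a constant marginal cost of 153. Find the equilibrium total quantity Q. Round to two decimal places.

40.69

A representative firm's profit is π_i = q_i(370 - 4Q) - 153q_i.
Setting ∂π_i/∂q_i = 0 with rivals' quantities fixed: 217 - 8q_i - 4·Σ_{j≠i} q_j = 0.
By symmetry each firm produces the same amount; substituting Σ_{j≠i} q_j = 2q_i yields q_i = 217/16.
Total output Q = 217/16 + 217/16 + 217/16 = 651/16.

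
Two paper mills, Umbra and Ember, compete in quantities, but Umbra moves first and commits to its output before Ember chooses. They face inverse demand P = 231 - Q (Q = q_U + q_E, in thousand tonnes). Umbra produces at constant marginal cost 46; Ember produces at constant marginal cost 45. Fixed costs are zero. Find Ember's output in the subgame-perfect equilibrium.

47

The follower Ember best-responds to any q_U: π_E = (231 - Q)q_E - 45q_E.
Follower FOC: 186 - q_U - 2q_E = 0, so q_E(q_U) = (186 - q_U)/2.
Umbra substitutes q_E(q_U) into its own profit: π_U = q_U(231 - q_U - (186 - q_U)/2) - 46q_U = (138 - (1/2)q_U)q_U - 46q_U.
Leader FOC: 92 - q_U = 0, so q_U = 92.
Then q_E = (186 - 92)/2 = 47.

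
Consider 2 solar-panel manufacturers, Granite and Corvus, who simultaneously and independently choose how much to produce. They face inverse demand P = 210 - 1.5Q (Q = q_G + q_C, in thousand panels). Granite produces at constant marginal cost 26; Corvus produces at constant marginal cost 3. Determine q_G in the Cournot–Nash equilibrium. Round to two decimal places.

Granite's profit: π_G = (210 - 1.5Q)q_G - (26q_G). Setting ∂π_G/∂q_G = 0: 184 - 3q_G - (3/2)(q_C) = 0.
Corvus's profit: π_C = (210 - 1.5Q)q_C - (3q_C). Setting ∂π_C/∂q_C = 0: 207 - 3q_C - (3/2)(q_G) = 0.
So q_G = (184 - (3/2)q_C)/3 and q_C = (207 - (3/2)q_G)/3.
Substituting one into the other gives q_G = 322/9 and q_C = 460/9.

35.78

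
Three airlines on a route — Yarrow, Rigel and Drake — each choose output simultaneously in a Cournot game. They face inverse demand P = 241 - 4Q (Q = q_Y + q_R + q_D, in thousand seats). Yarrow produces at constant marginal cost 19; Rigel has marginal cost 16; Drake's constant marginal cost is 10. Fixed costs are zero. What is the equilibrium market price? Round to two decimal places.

Yarrow's profit: π_Y = (241 - 4Q)q_Y - (19q_Y). Setting ∂π_Y/∂q_Y = 0: 222 - 8q_Y - 4(q_R + q_D) = 0.
Rigel's profit: π_R = (241 - 4Q)q_R - (16q_R). Setting ∂π_R/∂q_R = 0: 225 - 8q_R - 4(q_Y + q_D) = 0.
Drake's profit: π_D = (241 - 4Q)q_D - (10q_D). Setting ∂π_D/∂q_D = 0: 231 - 8q_D - 4(q_Y + q_R) = 0.
Summing all 3 equations gives 678 − 16Q = 0, hence Q = 339/8.
Back-substituting: q_Y = (222 − 339/2)/4 = 105/8, q_R = (225 − 339/2)/4 = 111/8, q_D = (231 − 339/2)/4 = 123/8.
Total output Q = 339/8, so price P = 241 - 4·(339/8) = 143/2.

71.50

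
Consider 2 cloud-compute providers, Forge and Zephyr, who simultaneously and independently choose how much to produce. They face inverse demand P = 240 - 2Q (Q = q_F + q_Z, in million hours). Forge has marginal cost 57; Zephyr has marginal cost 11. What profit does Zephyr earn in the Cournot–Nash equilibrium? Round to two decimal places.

Forge's profit: π_F = (240 - 2Q)q_F - (57q_F). Setting ∂π_F/∂q_F = 0: 183 - 4q_F - 2(q_Z) = 0.
Zephyr's first-order condition: 229 - 4q_Z - 2(q_F) = 0.
Rearranging gives the reaction functions q_F = (183 - 2q_Z)/4 and q_Z = (229 - 2q_F)/4.
Substituting one into the other gives q_F = 137/6 and q_Z = 275/6.
Price P = 240 - 2·(206/3) = 308/3.
Zephyr's profit: (308/3 - 11)·(275/6) = 4201.3889.

4201.39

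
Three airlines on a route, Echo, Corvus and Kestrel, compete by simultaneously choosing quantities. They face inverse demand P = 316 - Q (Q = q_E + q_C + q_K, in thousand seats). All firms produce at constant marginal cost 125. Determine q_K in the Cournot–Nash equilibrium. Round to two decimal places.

A representative firm's profit is π_i = q_i(316 - Q) - 125q_i.
First-order condition (treating rivals' output as given): 191 - 2q_i - Σ_{j≠i} q_j = 0.
By symmetry each firm produces the same amount; substituting Σ_{j≠i} q_j = 2q_i yields q_i = 191/4.

47.75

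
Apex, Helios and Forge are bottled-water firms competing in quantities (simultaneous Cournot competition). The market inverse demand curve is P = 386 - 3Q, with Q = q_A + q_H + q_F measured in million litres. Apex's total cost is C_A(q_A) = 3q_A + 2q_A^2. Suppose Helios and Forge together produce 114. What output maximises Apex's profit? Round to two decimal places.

4.10

With rivals' combined output fixed at 114, Apex's profit is π_A = (386 - 3·114 - 3q_A)q_A - (3q_A + 2q_A²) = (44 - 3q_A)q_A - (3q_A + 2q_A²).
∂π_A/∂q_A = 41 - 10q_A = 0, so q_A = 41/10.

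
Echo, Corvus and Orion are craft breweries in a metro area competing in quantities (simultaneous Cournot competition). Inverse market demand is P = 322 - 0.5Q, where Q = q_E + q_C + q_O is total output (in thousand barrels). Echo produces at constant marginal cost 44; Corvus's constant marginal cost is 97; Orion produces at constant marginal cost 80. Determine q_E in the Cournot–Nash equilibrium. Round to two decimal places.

Echo's profit: π_E = (322 - 0.5Q)q_E - (44q_E). Setting ∂π_E/∂q_E = 0: 278 - q_E - (1/2)(q_C + q_O) = 0.
Corvus's profit: π_C = (322 - 0.5Q)q_C - (97q_C). Setting ∂π_C/∂q_C = 0: 225 - q_C - (1/2)(q_E + q_O) = 0.
Orion's profit: π_O = (322 - 0.5Q)q_O - (80q_O). Setting ∂π_O/∂q_O = 0: 242 - q_O - (1/2)(q_E + q_C) = 0.
Summing all 3 equations gives 745 − 2Q = 0, hence Q = 745/2.
Back-substituting: q_E = (278 − 745/4)/(1/2) = 367/2, q_C = (225 − 745/4)/(1/2) = 155/2, q_O = (242 − 745/4)/(1/2) = 223/2.

183.50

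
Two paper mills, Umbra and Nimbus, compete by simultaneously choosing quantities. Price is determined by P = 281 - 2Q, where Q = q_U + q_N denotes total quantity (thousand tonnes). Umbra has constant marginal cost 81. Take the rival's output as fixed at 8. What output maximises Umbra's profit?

46

With the rival's output fixed at 8, Umbra's profit is π_U = (281 - 2·8 - 2q_U)q_U - (81q_U) = (265 - 2q_U)q_U - (81q_U).
∂π_U/∂q_U = 184 - 4q_U = 0, so q_U = 46.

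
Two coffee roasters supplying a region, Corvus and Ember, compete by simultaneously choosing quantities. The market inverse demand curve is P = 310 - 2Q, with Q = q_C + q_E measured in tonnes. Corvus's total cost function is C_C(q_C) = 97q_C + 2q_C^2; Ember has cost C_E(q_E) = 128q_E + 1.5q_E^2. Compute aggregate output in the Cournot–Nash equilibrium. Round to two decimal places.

Corvus's profit: π_C = (310 - 2Q)q_C - (97q_C + 2q_C²). Setting ∂π_C/∂q_C = 0: 213 - 8q_C - 2(q_E) = 0.
Ember's profit: π_E = (310 - 2Q)q_E - (128q_E + (3/2)q_E²). Setting ∂π_E/∂q_E = 0: 182 - 7q_E - 2(q_C) = 0.
Rearranging gives the reaction functions q_C = (213 - 2q_E)/8 and q_E = (182 - 2q_C)/7.
Substituting one into the other gives q_C = 1127/52 and q_E = 515/26.
Total output Q = 1127/52 + 515/26 = 41.4808.

41.48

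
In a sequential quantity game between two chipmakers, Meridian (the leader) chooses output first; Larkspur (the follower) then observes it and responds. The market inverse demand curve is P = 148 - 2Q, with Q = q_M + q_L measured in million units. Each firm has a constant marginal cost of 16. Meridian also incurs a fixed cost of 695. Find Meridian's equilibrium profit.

394

The follower Larkspur best-responds to any q_M: π_L = (148 - 2Q)q_L - 16q_L.
Setting the follower's marginal profit to zero, 132 - 2q_M - 4q_L = 0, i.e. q_L = (132 - 2q_M)/4.
The leader anticipates this reaction. Substituting into P = 148 - 2Q gives P = 82 - q_M, so π_M = (82 - q_M)q_M - 16q_M.
Leader FOC: 66 - 2q_M = 0, so q_M = 33.
Then q_L = (132 - 2·33)/4 = 33/2.
Price P = 148 - 2·(99/2) = 49.
Meridian's profit: (49 - 16)·33 - 695 = 394.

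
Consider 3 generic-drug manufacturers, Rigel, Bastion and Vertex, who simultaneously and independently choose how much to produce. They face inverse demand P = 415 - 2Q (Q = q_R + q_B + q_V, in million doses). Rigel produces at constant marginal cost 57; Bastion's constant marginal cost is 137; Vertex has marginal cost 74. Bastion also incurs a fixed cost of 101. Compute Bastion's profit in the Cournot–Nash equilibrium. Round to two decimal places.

Rigel's profit: π_R = (415 - 2Q)q_R - (57q_R). Setting ∂π_R/∂q_R = 0: 358 - 4q_R - 2(q_B + q_V) = 0.
Bastion's first-order condition: 278 - 4q_B - 2(q_R + q_V) = 0.
Vertex's profit: π_V = (415 - 2Q)q_V - (74q_V). Setting ∂π_V/∂q_V = 0: 341 - 4q_V - 2(q_R + q_B) = 0.
Adding the 3 first-order conditions: 977 − 8Q = 0, so Q = 977/8.
Back-substituting: q_R = (358 − 977/4)/2 = 455/8, q_B = (278 − 977/4)/2 = 135/8, q_V = (341 − 977/4)/2 = 387/8.
Price P = 415 - 2·(977/8) = 683/4.
Bastion's profit: (683/4 - 137)·(135/8) - 101 = 468.5313.

468.53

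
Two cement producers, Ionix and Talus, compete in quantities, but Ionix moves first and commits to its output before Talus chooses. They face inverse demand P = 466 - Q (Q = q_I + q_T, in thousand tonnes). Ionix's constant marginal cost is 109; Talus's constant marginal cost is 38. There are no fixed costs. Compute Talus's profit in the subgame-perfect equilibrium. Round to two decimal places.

20306.25

The follower Talus best-responds to any q_I: π_T = (466 - Q)q_T - 38q_T.
∂π_T/∂q_T = 428 - q_I - 2q_T = 0 gives the reaction function q_T = (428 - q_I)/2.
The leader anticipates this reaction. Substituting into P = 466 - Q gives P = 252 - (1/2)q_I, so π_I = (252 - (1/2)q_I)q_I - 109q_I.
Leader FOC: 143 - q_I = 0, so q_I = 143.
Then q_T = (428 - 143)/2 = 285/2.
Price P = 466 - 571/2 = 361/2.
Talus's profit: (361/2 - 38)·(285/2) = 20306.2500.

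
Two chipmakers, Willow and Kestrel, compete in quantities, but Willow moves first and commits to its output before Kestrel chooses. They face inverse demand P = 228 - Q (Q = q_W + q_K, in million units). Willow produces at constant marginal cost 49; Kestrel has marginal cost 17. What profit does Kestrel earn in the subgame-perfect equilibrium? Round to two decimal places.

4726.56

Solve by backward induction. Given q_W, the follower Kestrel maximises π_K = (228 - q_W - q_K)q_K - 17q_K.
Follower FOC: 211 - q_W - 2q_K = 0, so q_K(q_W) = (211 - q_W)/2.
The leader anticipates this reaction. Substituting into P = 228 - Q gives P = 245/2 - (1/2)q_W, so π_W = (245/2 - (1/2)q_W)q_W - 49q_W.
Leader FOC: 147/2 - q_W = 0, so q_W = 147/2.
Then q_K = (211 - 147/2)/2 = 275/4.
Price P = 228 - 569/4 = 343/4.
Kestrel's profit: (343/4 - 17)·(275/4) = 4726.5625.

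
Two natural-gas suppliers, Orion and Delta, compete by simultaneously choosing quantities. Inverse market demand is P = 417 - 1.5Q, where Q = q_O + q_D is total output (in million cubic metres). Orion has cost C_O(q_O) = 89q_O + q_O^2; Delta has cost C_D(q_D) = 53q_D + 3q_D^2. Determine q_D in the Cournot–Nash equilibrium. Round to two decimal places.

Orion's profit: π_O = (417 - 1.5Q)q_O - (89q_O + q_O²). Setting ∂π_O/∂q_O = 0: 328 - 5q_O - (3/2)(q_D) = 0.
Delta's first-order condition: 364 - 9q_D - (3/2)(q_O) = 0.
So q_O = (328 - (3/2)q_D)/5 and q_D = (364 - (3/2)q_O)/9.
Solving the pair: q_O = 56.2807, q_D = 31.0643.

31.06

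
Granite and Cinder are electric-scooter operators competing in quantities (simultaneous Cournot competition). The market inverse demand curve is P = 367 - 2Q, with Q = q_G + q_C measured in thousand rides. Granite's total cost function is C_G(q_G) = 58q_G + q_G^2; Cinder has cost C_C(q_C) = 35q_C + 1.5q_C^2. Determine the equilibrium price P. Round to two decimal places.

215.79

Granite's profit: π_G = (367 - 2Q)q_G - (58q_G + q_G²). Setting ∂π_G/∂q_G = 0: 309 - 6q_G - 2(q_C) = 0.
Cinder's profit: π_C = (367 - 2Q)q_C - (35q_C + (3/2)q_C²). Setting ∂π_C/∂q_C = 0: 332 - 7q_C - 2(q_G) = 0.
So q_G = (309 - 2q_C)/6 and q_C = (332 - 2q_G)/7.
Solving the pair: q_G = 1499/38, q_C = 687/19.
Total output Q = 75.6053, so price P = 367 - 2·75.6053 = 215.7895.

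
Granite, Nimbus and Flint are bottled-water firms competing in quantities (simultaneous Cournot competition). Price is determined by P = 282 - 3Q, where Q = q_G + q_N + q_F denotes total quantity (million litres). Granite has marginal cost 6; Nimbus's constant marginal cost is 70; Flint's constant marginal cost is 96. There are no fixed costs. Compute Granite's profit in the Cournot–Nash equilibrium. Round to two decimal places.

Granite's profit: π_G = (282 - 3Q)q_G - (6q_G). Setting ∂π_G/∂q_G = 0: 276 - 6q_G - 3(q_N + q_F) = 0.
Nimbus's profit: π_N = (282 - 3Q)q_N - (70q_N). Setting ∂π_N/∂q_N = 0: 212 - 6q_N - 3(q_G + q_F) = 0.
Flint's first-order condition: 186 - 6q_F - 3(q_G + q_N) = 0.
Adding the 3 conditions: 674 − 6Q − 6Q = 0, i.e. Q = 337/6.
Back-substituting: q_G = (276 − 337/2)/3 = 215/6, q_N = (212 − 337/2)/3 = 29/2, q_F = (186 − 337/2)/3 = 35/6.
Price P = 282 - 3·(337/6) = 227/2.
Granite's profit: (227/2 - 6)·(215/6) = 3852.0833.

3852.08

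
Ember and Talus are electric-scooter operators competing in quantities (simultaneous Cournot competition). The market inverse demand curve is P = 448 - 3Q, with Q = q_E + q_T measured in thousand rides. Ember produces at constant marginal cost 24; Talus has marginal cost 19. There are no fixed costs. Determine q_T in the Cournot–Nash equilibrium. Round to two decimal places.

Ember's profit: π_E = (448 - 3Q)q_E - (24q_E). Setting ∂π_E/∂q_E = 0: 424 - 6q_E - 3(q_T) = 0.
Talus's first-order condition: 429 - 6q_T - 3(q_E) = 0.
So q_E = (424 - 3q_T)/6 and q_T = (429 - 3q_E)/6.
Substituting one into the other gives q_E = 419/9 and q_T = 434/9.

48.22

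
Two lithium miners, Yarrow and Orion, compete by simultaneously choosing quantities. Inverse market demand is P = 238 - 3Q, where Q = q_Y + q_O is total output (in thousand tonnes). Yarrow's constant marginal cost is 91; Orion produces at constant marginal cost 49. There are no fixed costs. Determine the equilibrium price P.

Yarrow's profit: π_Y = (238 - 3Q)q_Y - (91q_Y). Setting ∂π_Y/∂q_Y = 0: 147 - 6q_Y - 3(q_O) = 0.
Orion's first-order condition: 189 - 6q_O - 3(q_Y) = 0.
Best responses: q_Y = (147 - 3q_O)/6, q_O = (189 - 3q_Y)/6.
Substituting one into the other gives q_Y = 35/3 and q_O = 77/3.
Total output Q = 112/3, so price P = 238 - 3·(112/3) = 126.

126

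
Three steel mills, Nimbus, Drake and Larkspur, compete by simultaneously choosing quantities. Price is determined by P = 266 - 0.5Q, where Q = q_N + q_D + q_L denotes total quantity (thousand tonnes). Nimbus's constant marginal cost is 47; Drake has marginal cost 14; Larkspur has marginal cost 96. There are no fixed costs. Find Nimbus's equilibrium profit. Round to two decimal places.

6903.13

Nimbus's profit: π_N = (266 - 0.5Q)q_N - (47q_N). Setting ∂π_N/∂q_N = 0: 219 - q_N - (1/2)(q_D + q_L) = 0.
Drake's first-order condition: 252 - q_D - (1/2)(q_N + q_L) = 0.
Larkspur's profit: π_L = (266 - 0.5Q)q_L - (96q_L). Setting ∂π_L/∂q_L = 0: 170 - q_L - (1/2)(q_N + q_D) = 0.
Adding the 3 conditions: 641 − Q − Q = 0, i.e. Q = 641/2.
Back-substituting: q_N = (219 − 641/4)/(1/2) = 235/2, q_D = (252 − 641/4)/(1/2) = 367/2, q_L = (170 − 641/4)/(1/2) = 39/2.
Price P = 266 - (1/2)·(641/2) = 423/4.
Nimbus's profit: (423/4 - 47)·(235/2) = 6903.1250.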